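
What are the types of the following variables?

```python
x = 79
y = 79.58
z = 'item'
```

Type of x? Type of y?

x is int; y is float

int, float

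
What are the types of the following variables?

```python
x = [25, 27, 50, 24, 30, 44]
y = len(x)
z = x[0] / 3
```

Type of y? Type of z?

len() returns int; int / int returns float

int, float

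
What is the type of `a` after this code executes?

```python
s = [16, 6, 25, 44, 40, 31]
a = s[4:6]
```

Slicing a list always returns a list

list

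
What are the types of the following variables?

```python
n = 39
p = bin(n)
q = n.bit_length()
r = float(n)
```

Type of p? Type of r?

bin() returns str; float() returns float

str, float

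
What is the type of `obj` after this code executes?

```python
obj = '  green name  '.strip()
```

str.strip() returns str

str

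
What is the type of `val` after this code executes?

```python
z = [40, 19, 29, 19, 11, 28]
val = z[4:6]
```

Slicing a list always returns a list

list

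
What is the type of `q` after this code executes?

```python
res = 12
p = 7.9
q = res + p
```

int + float returns float (12 + 7.9 = 19.9)

float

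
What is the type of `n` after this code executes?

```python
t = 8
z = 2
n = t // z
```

int // int returns int (8 // 2 = 4)

int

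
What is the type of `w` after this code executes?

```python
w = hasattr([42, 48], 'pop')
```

hasattr() returns bool

bool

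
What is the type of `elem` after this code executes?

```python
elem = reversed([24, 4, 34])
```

reversed() on a list returns a list_reverseiterator

list_reverseiterator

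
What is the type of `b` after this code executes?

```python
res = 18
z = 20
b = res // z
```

int // int returns int (18 // 20 = 0)

int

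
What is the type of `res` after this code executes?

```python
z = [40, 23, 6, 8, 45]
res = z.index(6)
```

list.index() returns int

int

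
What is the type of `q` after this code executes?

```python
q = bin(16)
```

bin() returns str representation

str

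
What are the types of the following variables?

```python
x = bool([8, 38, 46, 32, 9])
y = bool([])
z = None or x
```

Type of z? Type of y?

None or <bool> returns the bool; bool() returns bool

bool, bool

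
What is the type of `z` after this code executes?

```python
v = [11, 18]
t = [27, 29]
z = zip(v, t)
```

zip() returns a zip iterator object

zip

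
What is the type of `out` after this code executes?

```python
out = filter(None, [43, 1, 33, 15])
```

filter() returns a filter iterator object

filter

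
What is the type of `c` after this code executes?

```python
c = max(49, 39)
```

max() of ints returns int

int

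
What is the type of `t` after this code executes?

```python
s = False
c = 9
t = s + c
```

bool + int returns int (False is 0, so 0 + 9 = 9)

int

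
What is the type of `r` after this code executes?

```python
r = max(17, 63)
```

max() of ints returns int

int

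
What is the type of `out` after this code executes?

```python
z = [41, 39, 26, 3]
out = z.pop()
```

list.pop() returns the popped element (int here)

int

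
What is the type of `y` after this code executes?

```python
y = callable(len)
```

callable() returns bool

bool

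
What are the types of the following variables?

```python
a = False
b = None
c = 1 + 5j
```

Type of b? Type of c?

b is NoneType; c is complex

NoneType, complex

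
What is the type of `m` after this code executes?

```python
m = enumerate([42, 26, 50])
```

enumerate() returns an enumerate iterator object

enumerate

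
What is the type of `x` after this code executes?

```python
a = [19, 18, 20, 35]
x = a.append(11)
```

list.append() returns None (mutates in place)

NoneType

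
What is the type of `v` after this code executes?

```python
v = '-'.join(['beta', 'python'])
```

str.join() returns str

str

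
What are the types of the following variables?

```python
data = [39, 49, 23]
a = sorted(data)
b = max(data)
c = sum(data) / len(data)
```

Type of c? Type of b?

int / int returns float; max of ints returns int

float, int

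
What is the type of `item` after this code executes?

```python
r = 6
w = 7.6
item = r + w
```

int + float returns float (6 + 7.6 = 13.6)

float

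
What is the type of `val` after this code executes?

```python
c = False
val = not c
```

'not' always returns bool

bool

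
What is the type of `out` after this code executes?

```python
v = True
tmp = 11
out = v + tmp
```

bool + int returns int (True is 1, so 1 + 11 = 12)

int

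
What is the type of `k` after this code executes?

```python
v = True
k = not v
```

'not' always returns bool

bool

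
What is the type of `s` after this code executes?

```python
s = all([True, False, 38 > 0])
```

all() returns bool

bool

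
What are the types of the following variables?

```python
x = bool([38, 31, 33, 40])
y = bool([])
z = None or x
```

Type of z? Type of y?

None or <bool> returns the bool; bool() returns bool

bool, bool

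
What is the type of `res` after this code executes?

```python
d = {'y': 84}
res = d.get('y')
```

dict.get() returns the value (int) when key is found

int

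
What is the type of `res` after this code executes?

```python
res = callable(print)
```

callable() returns bool

bool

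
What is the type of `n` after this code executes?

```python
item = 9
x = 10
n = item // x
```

int // int returns int (9 // 10 = 0)

int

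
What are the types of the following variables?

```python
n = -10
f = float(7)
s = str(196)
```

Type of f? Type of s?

f is float; s is str

float, str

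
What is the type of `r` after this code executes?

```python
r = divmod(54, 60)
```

divmod() returns a tuple (quotient, remainder)

tuple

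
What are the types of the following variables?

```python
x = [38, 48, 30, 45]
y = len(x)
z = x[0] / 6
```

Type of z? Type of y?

int / int returns float; len() returns int

float, int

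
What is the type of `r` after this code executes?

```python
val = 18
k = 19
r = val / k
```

int / int always returns float in Python 3 (18 / 19 = 0.947368)

float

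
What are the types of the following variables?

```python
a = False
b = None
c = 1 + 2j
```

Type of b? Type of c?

b is NoneType; c is complex

NoneType, complex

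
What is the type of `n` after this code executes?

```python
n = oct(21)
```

oct() returns str representation

str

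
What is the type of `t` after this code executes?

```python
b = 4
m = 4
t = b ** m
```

int ** positive int returns int (4 ** 4 = 256)

int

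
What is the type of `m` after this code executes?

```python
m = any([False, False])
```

any() returns bool

bool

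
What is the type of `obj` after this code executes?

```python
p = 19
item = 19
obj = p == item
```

Equality comparison returns bool

bool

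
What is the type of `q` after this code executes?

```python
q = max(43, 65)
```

max() of ints returns int

int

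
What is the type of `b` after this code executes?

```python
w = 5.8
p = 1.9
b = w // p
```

float // float returns float (floor division preserves float type)

float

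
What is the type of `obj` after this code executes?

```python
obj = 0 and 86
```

'and' returns the first falsy value (0, which is int)

int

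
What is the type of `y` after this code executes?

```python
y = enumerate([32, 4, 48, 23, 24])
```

enumerate() returns an enumerate iterator object

enumerate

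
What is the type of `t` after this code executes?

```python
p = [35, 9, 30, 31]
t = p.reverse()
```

list.reverse() returns None

NoneType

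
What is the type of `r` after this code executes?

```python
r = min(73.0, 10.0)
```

min() of floats returns float

float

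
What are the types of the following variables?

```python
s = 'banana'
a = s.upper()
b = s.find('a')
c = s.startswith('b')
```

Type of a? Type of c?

str.upper() returns str; str.startswith() returns bool

str, bool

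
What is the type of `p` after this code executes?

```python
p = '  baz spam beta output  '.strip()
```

str.strip() returns str

str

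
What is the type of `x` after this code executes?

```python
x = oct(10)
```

oct() returns str representation

str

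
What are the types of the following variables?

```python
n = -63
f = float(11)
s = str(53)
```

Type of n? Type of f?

n is int; f is float

int, float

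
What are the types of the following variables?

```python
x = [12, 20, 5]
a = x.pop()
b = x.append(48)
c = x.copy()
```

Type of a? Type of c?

list.pop() returns the element (int); list.copy() returns list

int, list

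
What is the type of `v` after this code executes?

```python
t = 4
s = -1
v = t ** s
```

int ** negative int returns float

float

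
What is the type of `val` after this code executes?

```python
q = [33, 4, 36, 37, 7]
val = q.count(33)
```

list.count() returns int

int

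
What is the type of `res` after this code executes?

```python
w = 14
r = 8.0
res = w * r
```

int * float returns float (14 * 8.0 = 112.0)

float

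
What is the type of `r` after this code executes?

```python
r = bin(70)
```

bin() returns str representation

str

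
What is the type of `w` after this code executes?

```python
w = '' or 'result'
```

'or' returns first truthy value ('result', which is str)

str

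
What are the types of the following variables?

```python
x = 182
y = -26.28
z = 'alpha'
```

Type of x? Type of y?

x is int; y is float

int, float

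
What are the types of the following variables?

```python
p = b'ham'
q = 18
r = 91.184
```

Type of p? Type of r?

p is bytes; r is float

bytes, float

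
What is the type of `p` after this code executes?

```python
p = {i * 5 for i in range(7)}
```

A set comprehension {expr for x in iterable} produces a set

set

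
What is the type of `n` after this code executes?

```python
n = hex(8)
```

hex() returns str representation

str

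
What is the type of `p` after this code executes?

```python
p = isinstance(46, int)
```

isinstance() returns bool

bool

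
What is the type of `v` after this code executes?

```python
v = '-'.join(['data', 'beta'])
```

str.join() returns str

str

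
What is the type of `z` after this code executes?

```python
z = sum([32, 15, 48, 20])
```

sum() of ints returns int

int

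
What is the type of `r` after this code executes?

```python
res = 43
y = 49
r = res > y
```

Comparison operators return bool

bool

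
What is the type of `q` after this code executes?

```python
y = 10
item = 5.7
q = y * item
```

int * float returns float (10 * 5.7 = 57.0)

float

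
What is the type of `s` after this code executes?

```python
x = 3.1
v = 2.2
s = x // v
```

float // float returns float (floor division preserves float type)

float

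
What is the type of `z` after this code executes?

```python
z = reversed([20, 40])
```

reversed() on a list returns a list_reverseiterator

list_reverseiterator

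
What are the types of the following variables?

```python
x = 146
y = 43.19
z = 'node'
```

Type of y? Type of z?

y is float; z is str

float, str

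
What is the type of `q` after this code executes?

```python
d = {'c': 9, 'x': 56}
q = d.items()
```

dict.items() returns a dict_items view

dict_items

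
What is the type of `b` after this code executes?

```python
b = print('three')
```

print() returns None

NoneType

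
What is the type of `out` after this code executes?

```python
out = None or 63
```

'or' with None returns the other value (63, int)

int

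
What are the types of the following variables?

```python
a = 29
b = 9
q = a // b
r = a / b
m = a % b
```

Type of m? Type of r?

int % int returns int; int / int returns float

int, float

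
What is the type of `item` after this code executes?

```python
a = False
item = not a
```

'not' always returns bool

bool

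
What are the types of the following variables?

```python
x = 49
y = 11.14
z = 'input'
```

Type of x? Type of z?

x is int; z is str

int, str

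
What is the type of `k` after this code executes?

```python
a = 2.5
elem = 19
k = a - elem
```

float - int returns float (2.5 - 19 = -16.5)

float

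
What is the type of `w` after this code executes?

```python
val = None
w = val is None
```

'is' comparison returns bool

bool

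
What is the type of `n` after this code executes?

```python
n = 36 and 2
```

'and' returns the last value when all truthy (2, which is int)

int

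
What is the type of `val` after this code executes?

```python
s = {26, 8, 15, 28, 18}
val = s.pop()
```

Popping from a set of ints returns int

int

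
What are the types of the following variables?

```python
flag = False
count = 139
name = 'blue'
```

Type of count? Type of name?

count is int; name is str

int, str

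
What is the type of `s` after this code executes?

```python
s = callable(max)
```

callable() returns bool

bool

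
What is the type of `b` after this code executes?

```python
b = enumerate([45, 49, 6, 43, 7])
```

enumerate() returns an enumerate iterator object

enumerate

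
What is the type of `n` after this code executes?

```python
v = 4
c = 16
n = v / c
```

int / int always returns float in Python 3 (4 / 16 = 0.25)

float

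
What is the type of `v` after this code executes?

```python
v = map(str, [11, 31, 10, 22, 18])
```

map() returns a map iterator object

map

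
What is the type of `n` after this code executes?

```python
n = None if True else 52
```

Ternary: condition is True, if branch (None) taken → NoneType

NoneType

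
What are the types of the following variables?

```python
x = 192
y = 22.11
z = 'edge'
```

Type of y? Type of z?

y is float; z is str

float, str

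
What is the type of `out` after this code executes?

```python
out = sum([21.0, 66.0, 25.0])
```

sum() of floats returns float

float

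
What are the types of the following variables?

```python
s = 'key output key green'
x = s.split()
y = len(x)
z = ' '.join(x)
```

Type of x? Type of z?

str.split() returns list; str.join() returns str

list, str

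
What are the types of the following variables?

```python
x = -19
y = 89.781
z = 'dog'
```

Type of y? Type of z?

y is float; z is str

float, str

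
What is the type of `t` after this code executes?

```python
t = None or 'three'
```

'or' with None returns the other value ('three', str)

str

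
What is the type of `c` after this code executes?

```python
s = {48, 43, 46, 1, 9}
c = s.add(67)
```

set.add() returns None (mutates in place)

NoneType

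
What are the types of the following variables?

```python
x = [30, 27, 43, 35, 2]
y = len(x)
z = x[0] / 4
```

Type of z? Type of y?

int / int returns float; len() returns int

float, int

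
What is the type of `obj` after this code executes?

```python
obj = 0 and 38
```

'and' returns the first falsy value (0, which is int)

int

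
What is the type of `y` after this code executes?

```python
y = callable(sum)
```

callable() returns bool

bool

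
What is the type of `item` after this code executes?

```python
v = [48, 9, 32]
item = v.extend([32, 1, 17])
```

list.extend() returns None

NoneType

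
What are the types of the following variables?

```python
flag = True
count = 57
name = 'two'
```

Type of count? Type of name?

count is int; name is str

int, str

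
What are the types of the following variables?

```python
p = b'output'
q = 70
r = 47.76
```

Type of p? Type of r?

p is bytes; r is float

bytes, float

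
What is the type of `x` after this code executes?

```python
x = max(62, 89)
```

max() of ints returns int

int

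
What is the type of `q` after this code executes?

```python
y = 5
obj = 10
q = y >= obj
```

Comparison operators return bool

bool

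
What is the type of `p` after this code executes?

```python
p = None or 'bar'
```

'or' with None returns the other value ('bar', str)

str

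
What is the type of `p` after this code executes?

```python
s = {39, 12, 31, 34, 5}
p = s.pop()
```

Popping from a set of ints returns int

int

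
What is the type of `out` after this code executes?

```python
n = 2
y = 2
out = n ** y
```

int ** positive int returns int (2 ** 2 = 4)

int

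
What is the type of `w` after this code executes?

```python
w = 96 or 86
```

'or' returns the first truthy value (96, which is int)

int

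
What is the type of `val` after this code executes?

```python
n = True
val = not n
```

'not' always returns bool

bool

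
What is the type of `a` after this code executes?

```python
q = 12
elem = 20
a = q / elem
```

int / int always returns float in Python 3 (12 / 20 = 0.6)

float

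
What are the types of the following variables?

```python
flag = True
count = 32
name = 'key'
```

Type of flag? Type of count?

flag is bool; count is int

bool, int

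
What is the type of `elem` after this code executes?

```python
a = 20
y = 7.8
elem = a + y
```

int + float returns float (20 + 7.8 = 27.8)

float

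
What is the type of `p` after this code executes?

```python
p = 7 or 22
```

'or' returns the first truthy value (7, which is int)

int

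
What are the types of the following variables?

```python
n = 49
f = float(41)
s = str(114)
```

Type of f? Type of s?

f is float; s is str

float, str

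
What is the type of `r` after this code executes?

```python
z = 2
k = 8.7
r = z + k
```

int + float returns float (2 + 8.7 = 10.7)

float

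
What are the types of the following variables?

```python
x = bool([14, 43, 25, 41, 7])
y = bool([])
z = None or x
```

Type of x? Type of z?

bool() returns bool; None or <bool> returns the bool

bool, bool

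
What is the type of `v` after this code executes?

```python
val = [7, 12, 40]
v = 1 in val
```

'in' operator returns bool

bool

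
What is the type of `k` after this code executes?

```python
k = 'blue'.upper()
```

str.upper() returns str

str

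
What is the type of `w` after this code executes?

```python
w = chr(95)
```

chr() returns str (single character)

str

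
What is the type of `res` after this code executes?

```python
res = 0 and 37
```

'and' returns the first falsy value (0, which is int)

int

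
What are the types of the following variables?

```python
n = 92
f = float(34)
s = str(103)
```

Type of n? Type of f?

n is int; f is float

int, float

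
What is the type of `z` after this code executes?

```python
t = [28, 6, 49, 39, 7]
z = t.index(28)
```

list.index() returns int

int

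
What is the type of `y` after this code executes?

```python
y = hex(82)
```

hex() returns str representation

str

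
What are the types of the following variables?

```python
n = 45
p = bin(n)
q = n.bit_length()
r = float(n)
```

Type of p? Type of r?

bin() returns str; float() returns float

str, float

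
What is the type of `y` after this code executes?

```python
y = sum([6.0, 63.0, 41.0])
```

sum() of floats returns float

float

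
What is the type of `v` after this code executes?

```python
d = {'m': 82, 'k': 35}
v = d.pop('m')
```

dict.pop() returns the value (int)

int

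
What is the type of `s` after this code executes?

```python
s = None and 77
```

'and' returns first falsy value (None)

NoneType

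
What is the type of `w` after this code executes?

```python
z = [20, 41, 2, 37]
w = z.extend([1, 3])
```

list.extend() returns None

NoneType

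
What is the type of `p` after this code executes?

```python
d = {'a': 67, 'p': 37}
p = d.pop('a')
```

dict.pop() returns the value (int)

int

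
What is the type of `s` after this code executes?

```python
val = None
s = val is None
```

'is' comparison returns bool

bool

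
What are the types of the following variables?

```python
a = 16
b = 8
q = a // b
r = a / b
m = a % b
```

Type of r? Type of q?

int / int returns float; int // int returns int

float, int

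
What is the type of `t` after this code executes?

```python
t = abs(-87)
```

abs() of int returns int

int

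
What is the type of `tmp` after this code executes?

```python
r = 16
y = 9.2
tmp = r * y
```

int * float returns float (16 * 9.2 = 147.2)

float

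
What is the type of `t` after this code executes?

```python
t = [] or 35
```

'or' returns first truthy value (35, which is int)

int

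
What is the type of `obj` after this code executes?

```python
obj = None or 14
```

'or' with None returns the other value (14, int)

int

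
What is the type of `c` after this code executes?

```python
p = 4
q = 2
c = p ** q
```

int ** positive int returns int (4 ** 2 = 16)

int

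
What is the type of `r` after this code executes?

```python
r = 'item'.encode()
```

str.encode() returns bytes

bytes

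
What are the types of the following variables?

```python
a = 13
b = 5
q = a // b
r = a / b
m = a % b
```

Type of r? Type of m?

int / int returns float; int % int returns int

float, int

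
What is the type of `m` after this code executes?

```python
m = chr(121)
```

chr() returns str (single character)

str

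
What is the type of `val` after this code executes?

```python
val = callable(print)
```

callable() returns bool

bool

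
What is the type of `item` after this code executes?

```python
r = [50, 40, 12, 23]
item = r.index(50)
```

list.index() returns int

int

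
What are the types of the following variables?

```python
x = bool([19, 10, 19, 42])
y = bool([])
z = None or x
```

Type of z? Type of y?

None or <bool> returns the bool; bool() returns bool

bool, bool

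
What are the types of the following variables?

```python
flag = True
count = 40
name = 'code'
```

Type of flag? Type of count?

flag is bool; count is int

bool, int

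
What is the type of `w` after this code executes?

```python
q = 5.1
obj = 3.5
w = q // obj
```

float // float returns float (floor division preserves float type)

float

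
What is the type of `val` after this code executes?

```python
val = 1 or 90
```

'or' returns the first truthy value (1, which is int)

int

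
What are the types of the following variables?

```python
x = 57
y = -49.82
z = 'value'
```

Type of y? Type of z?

y is float; z is str

float, str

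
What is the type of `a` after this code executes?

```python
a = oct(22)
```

oct() returns str representation

str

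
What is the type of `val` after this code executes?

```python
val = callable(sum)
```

callable() returns bool

bool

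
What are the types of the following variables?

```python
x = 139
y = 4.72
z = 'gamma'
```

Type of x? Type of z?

x is int; z is str

int, str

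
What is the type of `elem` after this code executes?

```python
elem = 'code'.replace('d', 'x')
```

str.replace() returns str

str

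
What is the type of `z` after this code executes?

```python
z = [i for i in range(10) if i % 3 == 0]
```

A list comprehension [...] produces a list

list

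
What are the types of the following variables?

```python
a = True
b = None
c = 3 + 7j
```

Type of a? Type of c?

a is bool; c is complex

bool, complex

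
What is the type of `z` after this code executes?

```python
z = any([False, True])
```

any() returns bool

bool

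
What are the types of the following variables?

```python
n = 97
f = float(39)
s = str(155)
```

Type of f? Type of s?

f is float; s is str

float, str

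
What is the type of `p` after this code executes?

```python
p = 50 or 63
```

'or' returns the first truthy value (50, which is int)

int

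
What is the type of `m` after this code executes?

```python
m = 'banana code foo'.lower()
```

str.lower() returns str

str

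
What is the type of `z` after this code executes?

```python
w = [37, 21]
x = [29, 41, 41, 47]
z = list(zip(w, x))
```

list(zip(...)) returns a list of tuples

list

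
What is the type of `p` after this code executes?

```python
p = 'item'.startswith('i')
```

str.startswith() returns bool

bool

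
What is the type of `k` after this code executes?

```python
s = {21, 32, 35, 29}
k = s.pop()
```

Popping from a set of ints returns int

int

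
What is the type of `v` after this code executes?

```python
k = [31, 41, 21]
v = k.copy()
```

list.copy() returns list

list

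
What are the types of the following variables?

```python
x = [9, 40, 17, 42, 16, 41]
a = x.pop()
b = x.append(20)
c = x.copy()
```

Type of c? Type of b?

list.copy() returns list; list.append() returns None

list, NoneType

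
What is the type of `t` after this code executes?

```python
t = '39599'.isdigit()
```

str.isdigit() returns bool

bool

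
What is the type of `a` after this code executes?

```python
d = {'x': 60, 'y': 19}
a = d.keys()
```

.keys() returns a dict_keys view object

dict_keys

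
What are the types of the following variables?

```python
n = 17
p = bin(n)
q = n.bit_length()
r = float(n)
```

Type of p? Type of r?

bin() returns str; float() returns float

str, float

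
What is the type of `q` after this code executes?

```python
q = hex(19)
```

hex() returns str representation

str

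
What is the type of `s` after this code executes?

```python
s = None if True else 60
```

Ternary: condition is True, if branch (None) taken → NoneType

NoneType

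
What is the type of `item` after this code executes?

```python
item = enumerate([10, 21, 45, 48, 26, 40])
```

enumerate() returns an enumerate iterator object

enumerate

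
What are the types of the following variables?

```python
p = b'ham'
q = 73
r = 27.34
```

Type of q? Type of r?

q is int; r is float

int, float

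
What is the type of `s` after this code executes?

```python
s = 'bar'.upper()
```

str.upper() returns str

str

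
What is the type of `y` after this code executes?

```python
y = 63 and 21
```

'and' returns the last value when all truthy (21, which is int)

int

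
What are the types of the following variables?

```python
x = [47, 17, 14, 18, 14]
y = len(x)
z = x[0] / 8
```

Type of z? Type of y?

int / int returns float; len() returns int

float, int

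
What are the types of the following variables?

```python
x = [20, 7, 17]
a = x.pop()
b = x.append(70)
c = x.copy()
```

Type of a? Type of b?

list.pop() returns the element (int); list.append() returns None

int, NoneType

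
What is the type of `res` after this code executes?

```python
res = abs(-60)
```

abs() of int returns int

int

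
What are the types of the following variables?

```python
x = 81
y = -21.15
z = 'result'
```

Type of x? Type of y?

x is int; y is float

int, float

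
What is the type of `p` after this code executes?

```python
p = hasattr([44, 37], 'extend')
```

hasattr() returns bool

bool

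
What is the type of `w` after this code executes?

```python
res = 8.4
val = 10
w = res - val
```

float - int returns float (8.4 - 10 = -1.6)

float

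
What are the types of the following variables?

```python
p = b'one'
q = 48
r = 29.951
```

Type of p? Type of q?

p is bytes; q is int

bytes, int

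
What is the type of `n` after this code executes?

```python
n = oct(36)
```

oct() returns str representation

str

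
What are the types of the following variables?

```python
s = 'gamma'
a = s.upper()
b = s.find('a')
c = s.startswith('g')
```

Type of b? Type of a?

str.find() returns int; str.upper() returns str

int, str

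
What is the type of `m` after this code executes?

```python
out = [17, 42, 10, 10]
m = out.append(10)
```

list.append() returns None (mutates in place)

NoneType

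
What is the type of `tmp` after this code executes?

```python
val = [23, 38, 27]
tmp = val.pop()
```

list.pop() returns the popped element (int here)

int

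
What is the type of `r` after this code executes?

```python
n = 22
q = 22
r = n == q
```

Equality comparison returns bool

bool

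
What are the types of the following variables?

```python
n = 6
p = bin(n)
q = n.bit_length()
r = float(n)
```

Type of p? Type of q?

bin() returns str; int.bit_length() returns int

str, int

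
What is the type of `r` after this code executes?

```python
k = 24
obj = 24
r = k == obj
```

Equality comparison returns bool

bool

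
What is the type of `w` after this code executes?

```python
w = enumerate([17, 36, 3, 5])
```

enumerate() returns an enumerate iterator object

enumerate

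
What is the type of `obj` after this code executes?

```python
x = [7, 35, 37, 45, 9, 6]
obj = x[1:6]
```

Slicing a list always returns a list

list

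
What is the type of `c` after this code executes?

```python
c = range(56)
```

range() returns a range object

range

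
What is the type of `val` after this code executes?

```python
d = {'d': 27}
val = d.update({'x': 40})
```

dict.update() returns None

NoneType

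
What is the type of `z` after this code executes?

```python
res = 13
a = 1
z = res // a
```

int // int returns int (13 // 1 = 13)

int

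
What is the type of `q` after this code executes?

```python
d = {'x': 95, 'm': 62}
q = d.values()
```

.values() returns a dict_values view object

dict_values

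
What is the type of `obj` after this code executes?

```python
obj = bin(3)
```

bin() returns str representation

str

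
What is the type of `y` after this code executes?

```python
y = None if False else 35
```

Ternary: condition is False, else branch (35) taken → int

int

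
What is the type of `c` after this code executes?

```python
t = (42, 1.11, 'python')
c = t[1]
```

Index 1 of tuple is 1.11 which is float

float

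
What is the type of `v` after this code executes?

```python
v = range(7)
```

range() returns a range object

range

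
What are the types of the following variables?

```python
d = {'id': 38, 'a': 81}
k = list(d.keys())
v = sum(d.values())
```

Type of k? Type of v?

list(...) returns list; sum of int values returns int

list, int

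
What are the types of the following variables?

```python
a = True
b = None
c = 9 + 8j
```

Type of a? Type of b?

a is bool; b is NoneType

bool, NoneType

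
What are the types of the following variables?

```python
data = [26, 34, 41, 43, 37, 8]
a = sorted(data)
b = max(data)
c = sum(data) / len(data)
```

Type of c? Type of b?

int / int returns float; max of ints returns int

float, int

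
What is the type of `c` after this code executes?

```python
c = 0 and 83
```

'and' returns the first falsy value (0, which is int)

int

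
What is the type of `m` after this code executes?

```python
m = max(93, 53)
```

max() of ints returns int

int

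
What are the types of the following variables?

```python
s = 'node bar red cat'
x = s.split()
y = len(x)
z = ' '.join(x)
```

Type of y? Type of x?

len() returns int; str.split() returns list

int, list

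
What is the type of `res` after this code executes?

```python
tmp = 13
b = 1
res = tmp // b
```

int // int returns int (13 // 1 = 13)

int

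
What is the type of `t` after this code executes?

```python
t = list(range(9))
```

list(range(...)) returns list

list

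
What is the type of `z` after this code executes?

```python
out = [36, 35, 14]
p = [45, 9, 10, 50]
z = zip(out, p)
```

zip() returns a zip iterator object

zip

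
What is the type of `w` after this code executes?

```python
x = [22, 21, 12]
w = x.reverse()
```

list.reverse() returns None

NoneType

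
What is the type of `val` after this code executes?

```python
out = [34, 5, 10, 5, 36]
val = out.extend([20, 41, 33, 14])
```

list.extend() returns None

NoneType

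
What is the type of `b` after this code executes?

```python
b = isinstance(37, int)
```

isinstance() returns bool

bool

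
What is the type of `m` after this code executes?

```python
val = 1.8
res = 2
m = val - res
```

float - int returns float (1.8 - 2 = -0.2)

float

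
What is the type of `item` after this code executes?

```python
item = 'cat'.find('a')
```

str.find() returns int (index, or -1)

int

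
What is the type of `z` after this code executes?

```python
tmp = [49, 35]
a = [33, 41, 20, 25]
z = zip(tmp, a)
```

zip() returns a zip iterator object

zip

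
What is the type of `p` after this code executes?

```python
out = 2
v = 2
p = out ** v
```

int ** positive int returns int (2 ** 2 = 4)

int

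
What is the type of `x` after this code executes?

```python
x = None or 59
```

'or' with None returns the other value (59, int)

int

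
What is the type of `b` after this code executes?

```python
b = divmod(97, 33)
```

divmod() returns a tuple (quotient, remainder)

tuple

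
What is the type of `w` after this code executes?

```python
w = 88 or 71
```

'or' returns the first truthy value (88, which is int)

int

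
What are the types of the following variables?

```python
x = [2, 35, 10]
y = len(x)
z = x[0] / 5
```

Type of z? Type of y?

int / int returns float; len() returns int

float, int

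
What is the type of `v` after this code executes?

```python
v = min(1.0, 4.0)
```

min() of floats returns float

float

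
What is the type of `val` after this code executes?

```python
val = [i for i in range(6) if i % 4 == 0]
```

A list comprehension [...] produces a list

list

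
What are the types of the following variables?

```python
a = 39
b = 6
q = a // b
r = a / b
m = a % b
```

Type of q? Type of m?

int // int returns int; int % int returns int

int, int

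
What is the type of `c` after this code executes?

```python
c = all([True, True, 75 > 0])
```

all() returns bool

bool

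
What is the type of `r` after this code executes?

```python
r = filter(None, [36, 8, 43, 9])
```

filter() returns a filter iterator object

filter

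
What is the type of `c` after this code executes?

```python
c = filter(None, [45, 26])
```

filter() returns a filter iterator object

filter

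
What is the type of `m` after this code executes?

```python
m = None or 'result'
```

'or' with None returns the other value ('result', str)

str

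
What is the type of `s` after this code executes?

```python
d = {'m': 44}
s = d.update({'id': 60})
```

dict.update() returns None

NoneType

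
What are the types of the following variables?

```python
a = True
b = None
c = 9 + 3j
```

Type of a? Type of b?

a is bool; b is NoneType

bool, NoneType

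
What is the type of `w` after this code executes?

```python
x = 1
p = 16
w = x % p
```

int % int returns int (1 % 16 = 1)

int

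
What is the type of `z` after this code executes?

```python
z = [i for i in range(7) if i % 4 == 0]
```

A list comprehension [...] produces a list

list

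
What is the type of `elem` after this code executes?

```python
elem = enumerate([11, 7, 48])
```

enumerate() returns an enumerate iterator object

enumerate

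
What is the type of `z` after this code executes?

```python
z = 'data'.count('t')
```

str.count() returns int

int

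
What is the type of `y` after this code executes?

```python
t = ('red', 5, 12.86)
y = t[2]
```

Index 2 of tuple is 12.86 which is float

float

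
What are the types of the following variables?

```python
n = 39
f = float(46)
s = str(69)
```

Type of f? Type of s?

f is float; s is str

float, str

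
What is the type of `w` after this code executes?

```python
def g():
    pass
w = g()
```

A function with no return statement returns None

NoneType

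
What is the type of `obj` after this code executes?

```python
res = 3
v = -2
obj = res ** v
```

int ** negative int returns float

float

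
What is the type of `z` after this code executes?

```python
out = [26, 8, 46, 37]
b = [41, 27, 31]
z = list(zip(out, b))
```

list(zip(...)) returns a list of tuples

list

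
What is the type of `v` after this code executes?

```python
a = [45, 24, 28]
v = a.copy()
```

list.copy() returns list

list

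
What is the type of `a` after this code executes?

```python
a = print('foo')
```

print() returns None

NoneType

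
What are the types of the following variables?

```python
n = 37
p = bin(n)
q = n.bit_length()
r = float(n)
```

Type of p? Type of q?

bin() returns str; int.bit_length() returns int

str, int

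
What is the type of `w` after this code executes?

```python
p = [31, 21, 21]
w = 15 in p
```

'in' operator returns bool

bool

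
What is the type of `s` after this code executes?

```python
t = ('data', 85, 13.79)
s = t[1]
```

Index 1 of tuple is 85 which is int

int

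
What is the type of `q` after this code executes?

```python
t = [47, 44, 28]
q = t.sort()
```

list.sort() returns None (sorts in place)

NoneType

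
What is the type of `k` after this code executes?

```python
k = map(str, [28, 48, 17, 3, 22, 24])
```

map() returns a map iterator object

map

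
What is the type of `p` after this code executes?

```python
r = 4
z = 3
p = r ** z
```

int ** positive int returns int (4 ** 3 = 64)

int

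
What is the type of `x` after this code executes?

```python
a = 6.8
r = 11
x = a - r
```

float - int returns float (6.8 - 11 = -4.2)

float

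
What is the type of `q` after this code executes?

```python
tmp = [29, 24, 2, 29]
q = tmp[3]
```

Indexing a list of ints returns int (tmp[3] = 29)

int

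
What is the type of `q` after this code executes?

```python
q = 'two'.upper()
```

str.upper() returns str

str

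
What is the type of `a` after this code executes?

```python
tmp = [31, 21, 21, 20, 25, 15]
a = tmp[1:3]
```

Slicing a list always returns a list

list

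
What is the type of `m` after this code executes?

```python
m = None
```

None has type NoneType

NoneType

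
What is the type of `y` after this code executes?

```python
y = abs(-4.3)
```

abs() of float returns float

float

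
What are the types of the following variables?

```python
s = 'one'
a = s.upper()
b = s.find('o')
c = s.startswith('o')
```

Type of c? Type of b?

str.startswith() returns bool; str.find() returns int

bool, int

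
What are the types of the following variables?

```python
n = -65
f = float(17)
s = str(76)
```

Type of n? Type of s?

n is int; s is str

int, str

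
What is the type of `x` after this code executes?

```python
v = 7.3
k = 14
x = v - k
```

float - int returns float (7.3 - 14 = -6.7)

float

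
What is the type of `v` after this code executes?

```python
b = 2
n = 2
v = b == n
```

Equality comparison returns bool

bool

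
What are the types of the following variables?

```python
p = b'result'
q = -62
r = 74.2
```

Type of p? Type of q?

p is bytes; q is int

bytes, int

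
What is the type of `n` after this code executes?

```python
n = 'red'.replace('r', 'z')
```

str.replace() returns str

str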